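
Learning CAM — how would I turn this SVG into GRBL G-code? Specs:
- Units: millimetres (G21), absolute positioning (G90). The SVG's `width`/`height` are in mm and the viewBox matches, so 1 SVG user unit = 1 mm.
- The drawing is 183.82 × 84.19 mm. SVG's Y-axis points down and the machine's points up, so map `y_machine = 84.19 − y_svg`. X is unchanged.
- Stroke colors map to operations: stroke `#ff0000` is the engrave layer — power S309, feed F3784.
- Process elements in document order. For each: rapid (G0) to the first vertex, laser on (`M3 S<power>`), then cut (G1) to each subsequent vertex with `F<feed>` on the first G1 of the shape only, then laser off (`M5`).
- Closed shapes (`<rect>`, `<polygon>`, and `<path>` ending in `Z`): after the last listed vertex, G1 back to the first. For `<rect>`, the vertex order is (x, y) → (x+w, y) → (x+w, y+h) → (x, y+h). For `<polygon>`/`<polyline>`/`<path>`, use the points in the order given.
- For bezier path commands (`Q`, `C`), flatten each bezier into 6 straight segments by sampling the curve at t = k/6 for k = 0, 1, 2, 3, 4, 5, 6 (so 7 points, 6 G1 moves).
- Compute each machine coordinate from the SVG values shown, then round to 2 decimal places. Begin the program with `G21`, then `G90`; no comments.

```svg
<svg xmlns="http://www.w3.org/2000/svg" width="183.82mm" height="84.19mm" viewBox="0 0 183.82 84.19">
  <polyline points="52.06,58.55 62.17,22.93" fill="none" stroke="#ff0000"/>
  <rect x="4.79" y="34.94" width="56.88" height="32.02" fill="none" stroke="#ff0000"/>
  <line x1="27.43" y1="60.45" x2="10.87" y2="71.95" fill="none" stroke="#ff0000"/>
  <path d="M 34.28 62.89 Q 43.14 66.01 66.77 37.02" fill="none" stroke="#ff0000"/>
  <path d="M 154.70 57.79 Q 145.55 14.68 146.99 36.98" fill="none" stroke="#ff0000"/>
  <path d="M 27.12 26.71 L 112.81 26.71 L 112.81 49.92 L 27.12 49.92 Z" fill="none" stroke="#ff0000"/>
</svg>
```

G21
G90
G0 X52.06 Y25.64
M3 S309
G1 X62.17 Y61.26 F3784
M5
G0 X4.79 Y49.25
M3 S309
G1 X61.67 Y49.25 F3784
G1 X61.67 Y17.23
G1 X4.79 Y17.23
G1 X4.79 Y49.25
M5
G0 X27.43 Y23.74
M3 S309
G1 X10.87 Y12.24 F3784
M5
G0 X34.28 Y21.30
M3 S309
G1 X37.64 Y21.15 F3784
G1 X41.83 Y22.79
G1 X46.83 Y26.21
G1 X52.66 Y31.41
G1 X59.30 Y38.40
G1 X66.77 Y47.17
M5
G0 X154.70 Y26.40
M3 S309
G1 X151.94 Y38.95 F3784
G1 X149.78 Y47.87
G1 X148.20 Y53.16
G1 X147.21 Y54.81
G1 X146.80 Y52.83
G1 X146.99 Y47.21
M5
G0 X27.12 Y57.48
M3 S309
G1 X112.81 Y57.48 F3784
G1 X112.81 Y34.27
G1 X27.12 Y34.27
G1 X27.12 Y57.48
M5

Since the viewBox matches the mm dimensions, user units are millimetres directly. The only transform is the Y-flip y_m = 84.19 − y_svg.

Shape 1 is a line segment drawn with `<polyline>`. Its stroke #ff0000 means engrave at S309, F3784. After flipping Y the toolpath is (52.06,25.64) → (62.17,61.26).

Shape 2 is a rectangle drawn with `<rect>`. Its stroke #ff0000 means engrave at S309, F3784. After flipping Y the toolpath is (4.79,49.25) → (61.67,49.25) → (61.67,17.23) → (4.79,17.23) → (4.79,49.25), returning to the start.

Shape 3 is a line segment drawn with `<line>`. Its stroke #ff0000 means engrave at S309, F3784. After flipping Y the toolpath is (27.43,23.74) → (10.87,12.24).

Shape 4 is a quadratic bezier drawn with `<path>`. Its stroke #ff0000 means engrave at S309, F3784. After flipping Y the toolpath is (34.28,21.30) → (37.64,21.15) → (41.83,22.79) → (46.83,26.21) → (52.66,31.41) → (59.30,38.40) → (66.77,47.17).

Shape 5 is a quadratic bezier drawn with `<path>`. Its stroke #ff0000 means engrave at S309, F3784. After flipping Y the toolpath is (154.70,26.40) → (151.94,38.95) → (149.78,47.87) → (148.20,53.16) → (147.21,54.81) → (146.80,52.83) → (146.99,47.21).

Shape 6 is a rectangle drawn with `<path>`. Its stroke #ff0000 means engrave at S309, F3784. After flipping Y the toolpath is (27.12,57.48) → (112.81,57.48) → (112.81,34.27) → (27.12,34.27) → (27.12,57.48), returning to the start.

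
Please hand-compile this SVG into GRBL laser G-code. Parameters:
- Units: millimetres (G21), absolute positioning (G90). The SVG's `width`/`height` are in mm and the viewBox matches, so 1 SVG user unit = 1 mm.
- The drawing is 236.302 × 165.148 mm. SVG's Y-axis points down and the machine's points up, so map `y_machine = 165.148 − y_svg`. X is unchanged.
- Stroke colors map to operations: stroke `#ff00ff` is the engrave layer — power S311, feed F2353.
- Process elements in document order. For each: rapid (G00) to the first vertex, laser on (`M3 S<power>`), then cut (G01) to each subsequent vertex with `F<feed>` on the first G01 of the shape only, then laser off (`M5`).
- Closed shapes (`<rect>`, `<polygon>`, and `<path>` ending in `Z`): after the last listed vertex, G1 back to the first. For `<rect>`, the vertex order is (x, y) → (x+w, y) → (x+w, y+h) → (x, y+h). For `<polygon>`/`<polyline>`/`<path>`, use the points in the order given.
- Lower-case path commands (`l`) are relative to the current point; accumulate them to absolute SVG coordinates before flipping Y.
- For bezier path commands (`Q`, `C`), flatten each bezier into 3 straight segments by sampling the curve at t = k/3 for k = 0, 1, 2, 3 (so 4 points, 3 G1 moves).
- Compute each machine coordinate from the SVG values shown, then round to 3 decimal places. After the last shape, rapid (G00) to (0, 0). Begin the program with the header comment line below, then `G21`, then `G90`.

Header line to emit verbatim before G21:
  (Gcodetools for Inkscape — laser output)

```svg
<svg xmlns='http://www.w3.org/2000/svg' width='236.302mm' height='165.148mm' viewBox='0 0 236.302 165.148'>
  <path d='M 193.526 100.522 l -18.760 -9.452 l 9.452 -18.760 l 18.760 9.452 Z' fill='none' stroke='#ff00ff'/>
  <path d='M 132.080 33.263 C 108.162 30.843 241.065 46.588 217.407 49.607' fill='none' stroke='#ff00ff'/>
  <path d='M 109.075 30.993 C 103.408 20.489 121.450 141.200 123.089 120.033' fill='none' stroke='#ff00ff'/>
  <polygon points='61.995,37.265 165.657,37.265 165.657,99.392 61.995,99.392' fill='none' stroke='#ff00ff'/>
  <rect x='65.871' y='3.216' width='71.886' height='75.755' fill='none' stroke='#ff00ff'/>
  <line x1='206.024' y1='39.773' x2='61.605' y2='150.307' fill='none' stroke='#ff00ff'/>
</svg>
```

Since the viewBox matches the mm dimensions, user units are millimetres directly. The only transform is the Y-flip y_m = 165.148 − y_svg.

Shape 1 is a regular polygon drawn with `<path>`. Its stroke #ff00ff means engrave at S311, F2353. After flipping Y the toolpath is (193.526,64.626) → (174.766,74.078) → (184.218,92.838) → (202.978,83.386) → (193.526,64.626), returning to the start.

Shape 2 is a cubic bezier drawn with `<path>`. Its stroke #ff00ff means engrave at S311, F2353. After flipping Y the toolpath is (132.080,131.885) → (148.829,129.394) → (200.485,121.658) → (217.407,115.541).

Shape 3 is a cubic bezier drawn with `<path>`. Its stroke #ff00ff means engrave at S311, F2353. After flipping Y the toolpath is (109.075,134.155) → (109.825,111.035) → (117.468,61.126) → (123.089,45.115).

Shape 4 is a rectangle drawn with `<polygon>`. Its stroke #ff00ff means engrave at S311, F2353. After flipping Y the toolpath is (61.995,127.883) → (165.657,127.883) → (165.657,65.756) → (61.995,65.756) → (61.995,127.883), returning to the start.

Shape 5 is a rectangle drawn with `<rect>`. Its stroke #ff00ff means engrave at S311, F2353. After flipping Y the toolpath is (65.871,161.932) → (137.757,161.932) → (137.757,86.177) → (65.871,86.177) → (65.871,161.932), returning to the start.

Shape 6 is a line segment drawn with `<line>`. Its stroke #ff00ff means engrave at S311, F2353. After flipping Y the toolpath is (206.024,125.375) → (61.605,14.841).

(Gcodetools for Inkscape — laser output)
G21
G90
G00 X193.526 Y64.626
M3 S311
G01 X174.766 Y74.078 F2353
G01 X184.218 Y92.838
G01 X202.978 Y83.386
G01 X193.526 Y64.626
M5
G00 X132.080 Y131.885
M3 S311
G01 X148.829 Y129.394 F2353
G01 X200.485 Y121.658
G01 X217.407 Y115.541
M5
G00 X109.075 Y134.155
M3 S311
G01 X109.825 Y111.035 F2353
G01 X117.468 Y61.126
G01 X123.089 Y45.115
M5
G00 X61.995 Y127.883
M3 S311
G01 X165.657 Y127.883 F2353
G01 X165.657 Y65.756
G01 X61.995 Y65.756
G01 X61.995 Y127.883
M5
G00 X65.871 Y161.932
M3 S311
G01 X137.757 Y161.932 F2353
G01 X137.757 Y86.177
G01 X65.871 Y86.177
G01 X65.871 Y161.932
M5
G00 X206.024 Y125.375
M3 S311
G01 X61.605 Y14.841 F2353
M5
G00 X0.000 Y0.000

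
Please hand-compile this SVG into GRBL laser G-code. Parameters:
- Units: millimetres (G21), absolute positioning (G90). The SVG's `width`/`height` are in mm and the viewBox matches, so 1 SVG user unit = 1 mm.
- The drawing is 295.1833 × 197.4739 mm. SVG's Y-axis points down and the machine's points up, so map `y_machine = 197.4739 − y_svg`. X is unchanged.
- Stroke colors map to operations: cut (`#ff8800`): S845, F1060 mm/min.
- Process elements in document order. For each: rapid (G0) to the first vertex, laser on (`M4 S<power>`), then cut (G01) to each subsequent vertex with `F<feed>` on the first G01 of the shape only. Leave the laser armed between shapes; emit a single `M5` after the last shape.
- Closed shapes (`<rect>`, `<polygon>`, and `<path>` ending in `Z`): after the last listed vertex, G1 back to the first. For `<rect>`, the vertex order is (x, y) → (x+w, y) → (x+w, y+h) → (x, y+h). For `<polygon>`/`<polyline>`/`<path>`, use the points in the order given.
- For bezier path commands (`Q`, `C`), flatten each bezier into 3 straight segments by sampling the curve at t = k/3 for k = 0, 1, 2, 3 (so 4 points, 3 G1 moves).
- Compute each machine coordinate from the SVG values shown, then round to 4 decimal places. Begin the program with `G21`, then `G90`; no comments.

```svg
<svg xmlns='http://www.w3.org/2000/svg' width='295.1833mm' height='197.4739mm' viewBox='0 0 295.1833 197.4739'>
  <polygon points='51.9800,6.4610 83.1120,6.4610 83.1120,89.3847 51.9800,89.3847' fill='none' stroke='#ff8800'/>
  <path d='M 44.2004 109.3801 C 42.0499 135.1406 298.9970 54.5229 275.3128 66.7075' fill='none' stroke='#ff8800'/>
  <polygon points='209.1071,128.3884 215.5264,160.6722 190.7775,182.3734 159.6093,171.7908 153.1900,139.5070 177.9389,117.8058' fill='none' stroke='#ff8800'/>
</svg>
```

G21
G90
G0 X51.9800 Y191.0129
M4 S845
G01 X83.1120 Y191.0129 F1060
G01 X83.1120 Y108.0892
G01 X51.9800 Y108.0892
G01 X51.9800 Y191.0129
G0 X44.2004 Y88.0938
M4 S845
G01 X108.4258 Y90.4156 F1060
G01 X225.4432 Y119.3940
G01 X275.3128 Y130.7664
G0 X209.1071 Y69.0855
M4 S845
G01 X215.5264 Y36.8017 F1060
G01 X190.7775 Y15.1005
G01 X159.6093 Y25.6831
G01 X153.1900 Y57.9669
G01 X177.9389 Y79.6681
G01 X209.1071 Y69.0855
M5

1 u = 1 mm; y_m = 197.4739 − y.

[1] `<polygon>` rectangle, #ff8800→cut S845 F1060: (51.9800,191.0129) → (83.1120,191.0129) → (83.1120,108.0892) → (51.9800,108.0892) → (51.9800,191.0129) (closed)

[2] `<path>` cubic bezier, #ff8800→cut S845 F1060: (44.2004,88.0938) → (108.4258,90.4156) → (225.4432,119.3940) → (275.3128,130.7664)

[3] `<polygon>` regular polygon, #ff8800→cut S845 F1060: (209.1071,69.0855) → (215.5264,36.8017) → (190.7775,15.1005) → (159.6093,25.6831) → (153.1900,57.9669) → (177.9389,79.6681) → (209.1071,69.0855) (closed)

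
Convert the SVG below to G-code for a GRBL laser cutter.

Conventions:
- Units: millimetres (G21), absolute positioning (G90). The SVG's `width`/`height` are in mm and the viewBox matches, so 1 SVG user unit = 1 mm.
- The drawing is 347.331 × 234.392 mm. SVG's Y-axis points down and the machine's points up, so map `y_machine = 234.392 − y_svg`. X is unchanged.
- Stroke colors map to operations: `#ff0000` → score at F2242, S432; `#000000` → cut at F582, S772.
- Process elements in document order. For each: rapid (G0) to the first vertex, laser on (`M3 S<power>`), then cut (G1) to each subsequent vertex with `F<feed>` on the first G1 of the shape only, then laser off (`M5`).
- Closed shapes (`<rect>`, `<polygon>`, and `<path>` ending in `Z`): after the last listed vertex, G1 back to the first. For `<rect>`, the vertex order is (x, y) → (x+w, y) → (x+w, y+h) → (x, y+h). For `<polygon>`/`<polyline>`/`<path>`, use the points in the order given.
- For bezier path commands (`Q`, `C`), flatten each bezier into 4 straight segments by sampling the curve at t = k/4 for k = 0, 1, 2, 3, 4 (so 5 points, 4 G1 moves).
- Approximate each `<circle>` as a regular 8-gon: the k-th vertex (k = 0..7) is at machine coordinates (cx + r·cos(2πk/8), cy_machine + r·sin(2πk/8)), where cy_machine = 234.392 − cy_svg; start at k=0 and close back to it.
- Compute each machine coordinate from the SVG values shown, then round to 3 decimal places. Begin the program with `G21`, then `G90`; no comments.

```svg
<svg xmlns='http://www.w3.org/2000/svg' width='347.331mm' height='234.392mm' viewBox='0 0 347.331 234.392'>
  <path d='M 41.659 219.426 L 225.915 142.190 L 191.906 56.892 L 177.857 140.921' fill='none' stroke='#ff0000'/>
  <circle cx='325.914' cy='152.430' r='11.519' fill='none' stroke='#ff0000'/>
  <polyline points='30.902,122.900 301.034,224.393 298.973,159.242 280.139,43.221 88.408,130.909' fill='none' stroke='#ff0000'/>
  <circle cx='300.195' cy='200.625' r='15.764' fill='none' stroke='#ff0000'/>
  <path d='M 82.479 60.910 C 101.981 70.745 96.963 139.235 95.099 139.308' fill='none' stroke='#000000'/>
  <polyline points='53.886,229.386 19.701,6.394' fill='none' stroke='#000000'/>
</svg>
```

G21
G90
G0 X41.659 Y14.966
M3 S432
G1 X225.915 Y92.202 F2242
G1 X191.906 Y177.500
G1 X177.857 Y93.471
M5
G0 X337.433 Y81.962
M3 S432
G1 X334.059 Y90.107 F2242
G1 X325.914 Y93.481
G1 X317.769 Y90.107
G1 X314.395 Y81.962
G1 X317.769 Y73.817
G1 X325.914 Y70.443
G1 X334.059 Y73.817
G1 X337.433 Y81.962
M5
G0 X30.902 Y111.492
M3 S432
G1 X301.034 Y9.999 F2242
G1 X298.973 Y75.150
G1 X280.139 Y191.171
G1 X88.408 Y103.483
M5
G0 X315.959 Y33.767
M3 S432
G1 X311.342 Y44.914 F2242
G1 X300.195 Y49.531
G1 X289.048 Y44.914
G1 X284.431 Y33.767
G1 X289.048 Y22.620
G1 X300.195 Y18.003
G1 X311.342 Y22.620
G1 X315.959 Y33.767
M5
G0 X82.479 Y173.482
M3 S772
G1 X92.940 Y157.093 F582
G1 X96.801 Y130.622
G1 X96.656 Y105.981
G1 X95.099 Y95.084
M5
G0 X53.886 Y5.006
M3 S772
G1 X19.701 Y227.998 F582
M5

viewBox `0 0 347.331 234.392` with mm width/height → 1 unit = 1 mm. Flip: y_m = 234.392 − y_svg.

**Shape 1** — `<path>` open polyline, stroke `#ff0000` → score (S432, F2242). Machine vertices: (41.659,14.966) → (225.915,92.202) → (191.906,177.500) → (177.857,93.471). Open path.

**Shape 2** — `<circle>` circle, stroke `#ff0000` → score (S432, F2242). Machine vertices: (337.433,81.962) → (334.059,90.107) → (325.914,93.481) → (317.769,90.107) → (314.395,81.962) → (317.769,73.817) → (325.914,70.443) → (334.059,73.817) → (337.433,81.962). Closed: final G1 returns to the first vertex.

**Shape 3** — `<polyline>` open polyline, stroke `#ff0000` → score (S432, F2242). Machine vertices: (30.902,111.492) → (301.034,9.999) → (298.973,75.150) → (280.139,191.171) → (88.408,103.483). Open path.

**Shape 4** — `<circle>` circle, stroke `#ff0000` → score (S432, F2242). Machine vertices: (315.959,33.767) → (311.342,44.914) → (300.195,49.531) → (289.048,44.914) → (284.431,33.767) → (289.048,22.620) → (300.195,18.003) → (311.342,22.620) → (315.959,33.767). Closed: final G1 returns to the first vertex.

**Shape 5** — `<path>` cubic bezier, stroke `#000000` → cut (S772, F582). Control points (SVG): P0=(82.479,60.910), P1=(101.981,70.745), P2=(96.963,139.235), P3=(95.099,139.308); sampled at t=k/4. Machine vertices: (82.479,173.482) → (92.940,157.093) → (96.801,130.622) → (96.656,105.981) → (95.099,95.084). Open path.

**Shape 6** — `<polyline>` line segment, stroke `#000000` → cut (S772, F582). Machine vertices: (53.886,5.006) → (19.701,227.998). Open path.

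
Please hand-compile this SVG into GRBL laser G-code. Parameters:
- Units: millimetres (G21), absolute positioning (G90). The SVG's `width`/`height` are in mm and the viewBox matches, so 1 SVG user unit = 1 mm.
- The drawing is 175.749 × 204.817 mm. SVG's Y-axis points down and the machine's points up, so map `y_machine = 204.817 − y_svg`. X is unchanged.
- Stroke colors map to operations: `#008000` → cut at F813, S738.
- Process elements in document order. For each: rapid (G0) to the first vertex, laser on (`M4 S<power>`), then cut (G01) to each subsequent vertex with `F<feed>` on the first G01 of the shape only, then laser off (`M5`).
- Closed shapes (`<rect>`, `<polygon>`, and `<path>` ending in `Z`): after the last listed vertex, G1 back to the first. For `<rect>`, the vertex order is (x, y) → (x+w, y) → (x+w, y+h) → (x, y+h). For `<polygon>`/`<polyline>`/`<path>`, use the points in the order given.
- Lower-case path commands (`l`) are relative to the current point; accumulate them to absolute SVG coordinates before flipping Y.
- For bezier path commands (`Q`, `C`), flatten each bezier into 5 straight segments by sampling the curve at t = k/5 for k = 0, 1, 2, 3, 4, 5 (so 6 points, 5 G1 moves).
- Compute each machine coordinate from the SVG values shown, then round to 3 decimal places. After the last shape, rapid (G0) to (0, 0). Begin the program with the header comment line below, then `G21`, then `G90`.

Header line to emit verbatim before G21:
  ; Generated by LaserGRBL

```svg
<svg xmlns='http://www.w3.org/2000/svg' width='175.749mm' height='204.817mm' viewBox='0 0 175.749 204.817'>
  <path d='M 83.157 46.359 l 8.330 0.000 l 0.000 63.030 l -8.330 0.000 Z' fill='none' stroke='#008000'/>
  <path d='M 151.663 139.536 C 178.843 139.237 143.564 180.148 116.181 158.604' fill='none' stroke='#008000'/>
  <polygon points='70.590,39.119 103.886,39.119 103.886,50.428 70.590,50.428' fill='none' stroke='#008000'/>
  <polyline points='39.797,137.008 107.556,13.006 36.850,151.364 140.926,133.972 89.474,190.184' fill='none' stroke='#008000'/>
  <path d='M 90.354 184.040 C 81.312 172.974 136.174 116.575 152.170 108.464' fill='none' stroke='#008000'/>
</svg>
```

1 u = 1 mm; y_m = 204.817 − y.

[1] `<path>` rectangle, #008000→cut S738 F813: (83.157,158.458) → (91.487,158.458) → (91.487,95.428) → (83.157,95.428) → (83.157,158.458) (closed)

[2] `<path>` cubic bezier, #008000→cut S738 F813: (151.663,65.281) → (161.039,61.345) → (158.801,52.494) → (148.328,43.704) → (132.995,39.952) → (116.181,46.213)

[3] `<polygon>` rectangle, #008000→cut S738 F813: (70.590,165.698) → (103.886,165.698) → (103.886,154.389) → (70.590,154.389) → (70.590,165.698) (closed)

[4] `<polyline>` open polyline, #008000→cut S738 F813: (39.797,67.809) → (107.556,191.811) → (36.850,53.453) → (140.926,70.845) → (89.474,14.633)

[5] `<path>` cubic bezier, #008000→cut S738 F813: (90.354,20.777) → (91.775,32.108) → (103.600,49.824) → (120.896,69.433) → (138.731,86.441) → (152.170,96.353)

; Generated by LaserGRBL
G21
G90
G0 X83.157 Y158.458
M4 S738
G01 X91.487 Y158.458 F813
G01 X91.487 Y95.428
G01 X83.157 Y95.428
G01 X83.157 Y158.458
M5
G0 X151.663 Y65.281
M4 S738
G01 X161.039 Y61.345 F813
G01 X158.801 Y52.494
G01 X148.328 Y43.704
G01 X132.995 Y39.952
G01 X116.181 Y46.213
M5
G0 X70.590 Y165.698
M4 S738
G01 X103.886 Y165.698 F813
G01 X103.886 Y154.389
G01 X70.590 Y154.389
G01 X70.590 Y165.698
M5
G0 X39.797 Y67.809
M4 S738
G01 X107.556 Y191.811 F813
G01 X36.850 Y53.453
G01 X140.926 Y70.845
G01 X89.474 Y14.633
M5
G0 X90.354 Y20.777
M4 S738
G01 X91.775 Y32.108 F813
G01 X103.600 Y49.824
G01 X120.896 Y69.433
G01 X138.731 Y86.441
G01 X152.170 Y96.353
M5
G0 X0.000 Y0.000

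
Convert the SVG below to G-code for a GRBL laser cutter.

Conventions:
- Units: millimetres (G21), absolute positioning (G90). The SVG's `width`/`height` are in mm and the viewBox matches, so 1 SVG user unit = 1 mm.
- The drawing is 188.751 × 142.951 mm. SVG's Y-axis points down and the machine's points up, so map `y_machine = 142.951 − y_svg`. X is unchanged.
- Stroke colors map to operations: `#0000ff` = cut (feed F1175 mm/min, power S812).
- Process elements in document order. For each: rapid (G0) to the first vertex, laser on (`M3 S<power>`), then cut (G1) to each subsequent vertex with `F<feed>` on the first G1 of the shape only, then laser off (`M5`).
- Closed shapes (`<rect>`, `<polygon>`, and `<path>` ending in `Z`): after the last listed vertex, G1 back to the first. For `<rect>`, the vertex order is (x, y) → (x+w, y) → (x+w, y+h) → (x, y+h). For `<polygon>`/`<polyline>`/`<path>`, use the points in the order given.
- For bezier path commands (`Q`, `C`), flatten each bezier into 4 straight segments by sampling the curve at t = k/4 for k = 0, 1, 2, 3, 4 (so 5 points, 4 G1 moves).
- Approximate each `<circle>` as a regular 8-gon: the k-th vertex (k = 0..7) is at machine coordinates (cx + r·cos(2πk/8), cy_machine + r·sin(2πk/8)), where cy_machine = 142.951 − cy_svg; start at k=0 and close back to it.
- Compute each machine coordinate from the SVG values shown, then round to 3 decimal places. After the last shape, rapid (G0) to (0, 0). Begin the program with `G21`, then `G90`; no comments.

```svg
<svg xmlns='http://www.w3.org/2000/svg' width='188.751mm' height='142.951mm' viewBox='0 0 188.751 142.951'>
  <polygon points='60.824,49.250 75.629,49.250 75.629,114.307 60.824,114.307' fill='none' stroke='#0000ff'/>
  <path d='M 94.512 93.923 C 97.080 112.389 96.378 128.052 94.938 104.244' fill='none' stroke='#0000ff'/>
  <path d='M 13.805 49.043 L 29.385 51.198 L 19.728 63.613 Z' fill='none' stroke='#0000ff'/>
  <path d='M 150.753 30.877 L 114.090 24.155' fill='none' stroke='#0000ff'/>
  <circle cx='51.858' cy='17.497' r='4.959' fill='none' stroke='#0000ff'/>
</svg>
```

G21
G90
G0 X60.824 Y93.701
M3 S812
G1 X75.629 Y93.701 F1175
G1 X75.629 Y28.644
G1 X60.824 Y28.644
G1 X60.824 Y93.701
M5
G0 X94.512 Y49.028
M3 S812
G1 X95.864 Y36.277 F1175
G1 X96.228 Y28.015
G1 X95.840 Y27.679
G1 X94.938 Y38.707
M5
G0 X13.805 Y93.908
M3 S812
G1 X29.385 Y91.753 F1175
G1 X19.728 Y79.338
G1 X13.805 Y93.908
M5
G0 X150.753 Y112.074
M3 S812
G1 X114.090 Y118.796 F1175
M5
G0 X56.817 Y125.454
M3 S812
G1 X55.365 Y128.961 F1175
G1 X51.858 Y130.413
G1 X48.351 Y128.961
G1 X46.899 Y125.454
G1 X48.351 Y121.947
G1 X51.858 Y120.495
G1 X55.365 Y121.947
G1 X56.817 Y125.454
M5
G0 X0.000 Y0.000

1 u = 1 mm; y_m = 142.951 − y.

[1] `<polygon>` rectangle, #0000ff→cut S812 F1175: (60.824,93.701) → (75.629,93.701) → (75.629,28.644) → (60.824,28.644) → (60.824,93.701) (closed)

[2] `<path>` cubic bezier, #0000ff→cut S812 F1175: (94.512,49.028) → (95.864,36.277) → (96.228,28.015) → (95.840,27.679) → (94.938,38.707)

[3] `<path>` regular polygon, #0000ff→cut S812 F1175: (13.805,93.908) → (29.385,91.753) → (19.728,79.338) → (13.805,93.908) (closed)

[4] `<path>` line segment, #0000ff→cut S812 F1175: (150.753,112.074) → (114.090,118.796)

[5] `<circle>` circle, #0000ff→cut S812 F1175: (56.817,125.454) → (55.365,128.961) → (51.858,130.413) → (48.351,128.961) → (46.899,125.454) → (48.351,121.947) → (51.858,120.495) → (55.365,121.947) → (56.817,125.454) (closed)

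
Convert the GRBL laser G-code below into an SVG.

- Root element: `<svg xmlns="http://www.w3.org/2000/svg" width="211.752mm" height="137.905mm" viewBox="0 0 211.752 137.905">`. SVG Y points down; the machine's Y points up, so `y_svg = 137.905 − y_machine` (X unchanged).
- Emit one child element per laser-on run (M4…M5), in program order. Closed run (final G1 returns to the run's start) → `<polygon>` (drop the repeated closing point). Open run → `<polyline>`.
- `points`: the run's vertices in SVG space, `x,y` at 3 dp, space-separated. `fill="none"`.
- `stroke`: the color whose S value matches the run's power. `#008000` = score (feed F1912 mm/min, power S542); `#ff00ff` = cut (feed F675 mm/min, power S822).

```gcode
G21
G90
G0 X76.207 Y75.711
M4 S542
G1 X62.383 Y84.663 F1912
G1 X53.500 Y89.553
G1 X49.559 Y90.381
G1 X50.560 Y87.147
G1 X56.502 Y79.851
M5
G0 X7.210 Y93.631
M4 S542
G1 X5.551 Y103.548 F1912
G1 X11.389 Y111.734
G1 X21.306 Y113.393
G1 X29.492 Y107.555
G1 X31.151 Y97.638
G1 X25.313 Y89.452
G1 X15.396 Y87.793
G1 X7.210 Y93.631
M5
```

<svg xmlns="http://www.w3.org/2000/svg" width="211.752mm" height="137.905mm" viewBox="0 0 211.752 137.905">
  <polyline points="76.207,62.194 62.383,53.242 53.500,48.352 49.559,47.524 50.560,50.758 56.502,58.054" fill="none" stroke="#008000"/>
  <polygon points="7.210,44.274 5.551,34.357 11.389,26.171 21.306,24.512 29.492,30.350 31.151,40.267 25.313,48.453 15.396,50.112" fill="none" stroke="#008000"/>
</svg>

Machine Y-up, SVG Y-down with viewBox height 137.905, so y_svg = 137.905 − y_machine; X carries over. Every run uses S542, so all elements get stroke `#008000` (score).

Run 1: The run is open, so emit a `<polyline>` with points (Y-flipped): 76.207,62.194 62.383,53.242 53.500,48.352 49.559,47.524 50.560,50.758 56.502,58.054.

Run 2: The run returns to its start, so emit a `<polygon>` with points (Y-flipped): 7.210,44.274 5.551,34.357 11.389,26.171 21.306,24.512 29.492,30.350 31.151,40.267 25.313,48.453 15.396,50.112.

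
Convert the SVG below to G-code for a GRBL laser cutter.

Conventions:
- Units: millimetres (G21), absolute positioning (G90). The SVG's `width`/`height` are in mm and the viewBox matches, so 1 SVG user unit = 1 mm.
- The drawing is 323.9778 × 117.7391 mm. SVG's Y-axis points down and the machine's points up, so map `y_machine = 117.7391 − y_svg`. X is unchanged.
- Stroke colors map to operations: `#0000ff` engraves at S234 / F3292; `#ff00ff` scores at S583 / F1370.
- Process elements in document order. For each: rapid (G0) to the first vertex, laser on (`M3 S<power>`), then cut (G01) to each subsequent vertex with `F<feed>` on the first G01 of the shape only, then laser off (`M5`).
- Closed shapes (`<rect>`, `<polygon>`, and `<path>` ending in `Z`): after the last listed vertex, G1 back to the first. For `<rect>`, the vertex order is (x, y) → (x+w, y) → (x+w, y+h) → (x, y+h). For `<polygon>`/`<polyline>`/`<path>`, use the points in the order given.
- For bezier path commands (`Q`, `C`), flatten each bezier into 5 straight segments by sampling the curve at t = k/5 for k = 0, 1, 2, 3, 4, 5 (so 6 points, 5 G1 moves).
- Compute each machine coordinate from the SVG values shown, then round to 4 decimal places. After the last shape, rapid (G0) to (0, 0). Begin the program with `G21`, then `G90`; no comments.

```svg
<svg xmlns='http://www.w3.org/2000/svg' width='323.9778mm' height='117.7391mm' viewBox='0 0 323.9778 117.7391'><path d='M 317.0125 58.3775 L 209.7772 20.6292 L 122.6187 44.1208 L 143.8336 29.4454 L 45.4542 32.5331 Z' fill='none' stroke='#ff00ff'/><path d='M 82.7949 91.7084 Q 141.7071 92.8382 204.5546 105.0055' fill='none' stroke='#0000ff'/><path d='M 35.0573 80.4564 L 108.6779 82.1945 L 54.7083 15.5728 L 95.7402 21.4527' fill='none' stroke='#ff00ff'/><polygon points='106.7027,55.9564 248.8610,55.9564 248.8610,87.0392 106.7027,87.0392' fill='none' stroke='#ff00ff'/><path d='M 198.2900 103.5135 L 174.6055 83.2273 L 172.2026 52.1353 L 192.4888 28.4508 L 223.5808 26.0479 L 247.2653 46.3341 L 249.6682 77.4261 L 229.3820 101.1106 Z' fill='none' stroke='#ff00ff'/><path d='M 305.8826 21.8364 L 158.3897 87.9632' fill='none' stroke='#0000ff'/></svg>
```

G21
G90
G0 X317.0125 Y59.3616
M3 S583
G01 X209.7772 Y97.1099 F1370
G01 X122.6187 Y73.6183
G01 X143.8336 Y88.2937
G01 X45.4542 Y85.2060
G01 X317.0125 Y59.3616
M5
G0 X82.7949 Y26.0307
M3 S234
G01 X106.5172 Y25.1373 F3292
G01 X130.5543 Y23.3609
G01 X154.9062 Y20.7014
G01 X179.5730 Y17.1590
G01 X204.5546 Y12.7336
M5
G0 X35.0573 Y37.2827
M3 S583
G01 X108.6779 Y35.5446 F1370
G01 X54.7083 Y102.1663
G01 X95.7402 Y96.2864
M5
G0 X106.7027 Y61.7827
M3 S583
G01 X248.8610 Y61.7827 F1370
G01 X248.8610 Y30.6999
G01 X106.7027 Y30.6999
G01 X106.7027 Y61.7827
M5
G0 X198.2900 Y14.2256
M3 S583
G01 X174.6055 Y34.5118 F1370
G01 X172.2026 Y65.6038
G01 X192.4888 Y89.2883
G01 X223.5808 Y91.6912
G01 X247.2653 Y71.4050
G01 X249.6682 Y40.3130
G01 X229.3820 Y16.6285
G01 X198.2900 Y14.2256
M5
G0 X305.8826 Y95.9027
M3 S234
G01 X158.3897 Y29.7759 F3292
M5
G0 X0.0000 Y0.0000

1 u = 1 mm; y_m = 117.7391 − y.

[1] `<path>` closed polygon, #ff00ff→score S583 F1370: (317.0125,59.3616) → (209.7772,97.1099) → (122.6187,73.6183) → (143.8336,88.2937) → (45.4542,85.2060) → (317.0125,59.3616) (closed)

[2] `<path>` quadratic bezier, #0000ff→engrave S234 F3292: (82.7949,26.0307) → (106.5172,25.1373) → (130.5543,23.3609) → (154.9062,20.7014) → (179.5730,17.1590) → (204.5546,12.7336)

[3] `<path>` open polyline, #ff00ff→score S583 F1370: (35.0573,37.2827) → (108.6779,35.5446) → (54.7083,102.1663) → (95.7402,96.2864)

[4] `<polygon>` rectangle, #ff00ff→score S583 F1370: (106.7027,61.7827) → (248.8610,61.7827) → (248.8610,30.6999) → (106.7027,30.6999) → (106.7027,61.7827) (closed)

[5] `<path>` regular polygon, #ff00ff→score S583 F1370: (198.2900,14.2256) → (174.6055,34.5118) → (172.2026,65.6038) → (192.4888,89.2883) → (223.5808,91.6912) → (247.2653,71.4050) → (249.6682,40.3130) → (229.3820,16.6285) → (198.2900,14.2256) (closed)

[6] `<path>` line segment, #0000ff→engrave S234 F3292: (305.8826,95.9027) → (158.3897,29.7759)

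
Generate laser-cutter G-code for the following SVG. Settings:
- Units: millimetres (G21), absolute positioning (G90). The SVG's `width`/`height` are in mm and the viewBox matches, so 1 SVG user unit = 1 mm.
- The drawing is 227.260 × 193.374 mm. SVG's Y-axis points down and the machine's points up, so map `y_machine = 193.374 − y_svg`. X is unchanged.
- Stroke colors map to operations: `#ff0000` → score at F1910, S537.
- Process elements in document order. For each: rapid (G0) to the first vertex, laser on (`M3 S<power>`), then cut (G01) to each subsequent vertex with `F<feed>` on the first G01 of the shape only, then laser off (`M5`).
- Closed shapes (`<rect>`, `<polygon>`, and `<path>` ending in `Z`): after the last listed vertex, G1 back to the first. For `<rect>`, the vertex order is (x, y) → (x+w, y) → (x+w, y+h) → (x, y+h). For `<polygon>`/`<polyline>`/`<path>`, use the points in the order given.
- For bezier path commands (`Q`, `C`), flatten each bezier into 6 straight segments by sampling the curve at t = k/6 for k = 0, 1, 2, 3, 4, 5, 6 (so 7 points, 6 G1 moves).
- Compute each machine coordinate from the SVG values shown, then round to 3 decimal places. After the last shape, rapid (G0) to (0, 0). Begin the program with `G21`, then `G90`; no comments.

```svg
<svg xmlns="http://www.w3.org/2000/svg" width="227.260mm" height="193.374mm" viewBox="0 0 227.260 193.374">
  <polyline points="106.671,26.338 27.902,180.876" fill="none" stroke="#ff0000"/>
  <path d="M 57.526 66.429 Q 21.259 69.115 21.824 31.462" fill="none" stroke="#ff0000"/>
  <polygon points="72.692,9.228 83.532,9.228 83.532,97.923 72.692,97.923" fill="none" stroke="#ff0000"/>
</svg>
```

1 u = 1 mm; y_m = 193.374 − y.

[1] `<polyline>` line segment, #ff0000→score S537 F1910: (106.671,167.036) → (27.902,12.498)

[2] `<path>` quadratic bezier, #ff0000→score S537 F1910: (57.526,126.945) → (46.460,127.170) → (37.440,129.636) → (30.467,134.344) → (25.540,141.292) → (22.659,150.482) → (21.824,161.912)

[3] `<polygon>` rectangle, #ff0000→score S537 F1910: (72.692,184.146) → (83.532,184.146) → (83.532,95.451) → (72.692,95.451) → (72.692,184.146) (closed)

G21
G90
G0 X106.671 Y167.036
M3 S537
G01 X27.902 Y12.498 F1910
M5
G0 X57.526 Y126.945
M3 S537
G01 X46.460 Y127.170 F1910
G01 X37.440 Y129.636
G01 X30.467 Y134.344
G01 X25.540 Y141.292
G01 X22.659 Y150.482
G01 X21.824 Y161.912
M5
G0 X72.692 Y184.146
M3 S537
G01 X83.532 Y184.146 F1910
G01 X83.532 Y95.451
G01 X72.692 Y95.451
G01 X72.692 Y184.146
M5
G0 X0.000 Y0.000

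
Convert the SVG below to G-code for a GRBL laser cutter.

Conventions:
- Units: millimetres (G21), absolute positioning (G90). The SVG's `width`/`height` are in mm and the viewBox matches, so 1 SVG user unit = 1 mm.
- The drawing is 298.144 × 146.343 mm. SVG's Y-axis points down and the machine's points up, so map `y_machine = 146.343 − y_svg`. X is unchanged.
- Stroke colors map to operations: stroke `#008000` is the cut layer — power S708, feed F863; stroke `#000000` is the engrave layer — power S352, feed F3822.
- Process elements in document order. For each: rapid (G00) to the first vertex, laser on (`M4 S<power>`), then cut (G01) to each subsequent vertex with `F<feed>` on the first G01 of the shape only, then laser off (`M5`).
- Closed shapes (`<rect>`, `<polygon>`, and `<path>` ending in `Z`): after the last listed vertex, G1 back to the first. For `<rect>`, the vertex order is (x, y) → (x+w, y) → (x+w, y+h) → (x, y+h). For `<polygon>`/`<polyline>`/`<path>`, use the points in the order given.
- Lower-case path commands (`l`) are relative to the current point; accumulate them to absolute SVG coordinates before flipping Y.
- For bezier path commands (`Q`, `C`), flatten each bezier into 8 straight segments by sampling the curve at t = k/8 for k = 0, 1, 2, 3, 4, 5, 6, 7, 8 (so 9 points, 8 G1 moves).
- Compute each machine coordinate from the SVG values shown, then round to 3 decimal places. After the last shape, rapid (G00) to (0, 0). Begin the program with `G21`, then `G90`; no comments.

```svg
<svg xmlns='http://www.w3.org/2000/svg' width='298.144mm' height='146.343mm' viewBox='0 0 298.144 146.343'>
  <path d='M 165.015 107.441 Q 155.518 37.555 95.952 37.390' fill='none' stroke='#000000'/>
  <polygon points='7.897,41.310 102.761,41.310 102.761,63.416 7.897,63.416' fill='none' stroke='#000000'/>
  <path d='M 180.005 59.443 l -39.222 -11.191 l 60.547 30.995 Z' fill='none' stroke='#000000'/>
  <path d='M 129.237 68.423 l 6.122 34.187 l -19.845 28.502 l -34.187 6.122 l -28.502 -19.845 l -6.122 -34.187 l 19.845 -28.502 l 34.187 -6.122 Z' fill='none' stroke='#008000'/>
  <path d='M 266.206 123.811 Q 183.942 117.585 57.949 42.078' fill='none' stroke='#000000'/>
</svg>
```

G21
G90
G00 X165.015 Y38.902
M4 S352
G01 X161.858 Y55.284 F3822
G01 X157.137 Y69.487
G01 X150.851 Y81.512
G01 X143.001 Y91.358
G01 X133.586 Y99.025
G01 X122.606 Y104.513
G01 X110.061 Y107.822
G01 X95.952 Y108.953
M5
G00 X7.897 Y105.033
M4 S352
G01 X102.761 Y105.033 F3822
G01 X102.761 Y82.927
G01 X7.897 Y82.927
G01 X7.897 Y105.033
M5
G00 X180.005 Y86.900
M4 S352
G01 X140.783 Y98.091 F3822
G01 X201.330 Y67.096
G01 X180.005 Y86.900
M5
G00 X129.237 Y77.920
M4 S708
G01 X135.359 Y43.733 F863
G01 X115.514 Y15.231
G01 X81.327 Y9.109
G01 X52.825 Y28.954
G01 X46.703 Y63.141
G01 X66.548 Y91.643
G01 X100.735 Y97.765
G01 X129.237 Y77.920
M5
G00 X266.206 Y22.532
M4 S352
G01 X244.957 Y25.171 F3822
G01 X222.341 Y29.975
G01 X198.359 Y36.944
G01 X173.010 Y46.078
G01 X146.294 Y57.377
G01 X118.212 Y70.842
G01 X88.764 Y86.471
G01 X57.949 Y104.265
M5
G00 X0.000 Y0.000

viewBox `0 0 298.144 146.343` with mm width/height → 1 unit = 1 mm. Flip: y_m = 146.343 − y_svg.

**Shape 1** — `<path>` quadratic bezier, stroke `#000000` → engrave (S352, F3822). Control points (SVG): P0=(165.015,107.441), P1=(155.518,37.555), P2=(95.952,37.390); sampled at t=k/8. Machine vertices: (165.015,38.902) → (161.858,55.284) → (157.137,69.487) → (150.851,81.512) → (143.001,91.358) → (133.586,99.025) → (122.606,104.513) → (110.061,107.822) → (95.952,108.953). Open path.

**Shape 2** — `<polygon>` rectangle, stroke `#000000` → engrave (S352, F3822). Machine vertices: (7.897,105.033) → (102.761,105.033) → (102.761,82.927) → (7.897,82.927) → (7.897,105.033). Closed: final G1 returns to the first vertex.

**Shape 3** — `<path>` closed polygon, stroke `#000000` → engrave (S352, F3822). Machine vertices: (180.005,86.900) → (140.783,98.091) → (201.330,67.096) → (180.005,86.900). Closed: final G1 returns to the first vertex.

**Shape 4** — `<path>` regular polygon, stroke `#008000` → cut (S708, F863). Machine vertices: (129.237,77.920) → (135.359,43.733) → (115.514,15.231) → (81.327,9.109) → (52.825,28.954) → (46.703,63.141) → (66.548,91.643) → (100.735,97.765) → (129.237,77.920). Closed: final G1 returns to the first vertex.

**Shape 5** — `<path>` quadratic bezier, stroke `#000000` → engrave (S352, F3822). Control points (SVG): P0=(266.206,123.811), P1=(183.942,117.585), P2=(57.949,42.078); sampled at t=k/8. Machine vertices: (266.206,22.532) → (244.957,25.171) → (222.341,29.975) → (198.359,36.944) → (173.010,46.078) → (146.294,57.377) → (118.212,70.842) → (88.764,86.471) → (57.949,104.265). Open path.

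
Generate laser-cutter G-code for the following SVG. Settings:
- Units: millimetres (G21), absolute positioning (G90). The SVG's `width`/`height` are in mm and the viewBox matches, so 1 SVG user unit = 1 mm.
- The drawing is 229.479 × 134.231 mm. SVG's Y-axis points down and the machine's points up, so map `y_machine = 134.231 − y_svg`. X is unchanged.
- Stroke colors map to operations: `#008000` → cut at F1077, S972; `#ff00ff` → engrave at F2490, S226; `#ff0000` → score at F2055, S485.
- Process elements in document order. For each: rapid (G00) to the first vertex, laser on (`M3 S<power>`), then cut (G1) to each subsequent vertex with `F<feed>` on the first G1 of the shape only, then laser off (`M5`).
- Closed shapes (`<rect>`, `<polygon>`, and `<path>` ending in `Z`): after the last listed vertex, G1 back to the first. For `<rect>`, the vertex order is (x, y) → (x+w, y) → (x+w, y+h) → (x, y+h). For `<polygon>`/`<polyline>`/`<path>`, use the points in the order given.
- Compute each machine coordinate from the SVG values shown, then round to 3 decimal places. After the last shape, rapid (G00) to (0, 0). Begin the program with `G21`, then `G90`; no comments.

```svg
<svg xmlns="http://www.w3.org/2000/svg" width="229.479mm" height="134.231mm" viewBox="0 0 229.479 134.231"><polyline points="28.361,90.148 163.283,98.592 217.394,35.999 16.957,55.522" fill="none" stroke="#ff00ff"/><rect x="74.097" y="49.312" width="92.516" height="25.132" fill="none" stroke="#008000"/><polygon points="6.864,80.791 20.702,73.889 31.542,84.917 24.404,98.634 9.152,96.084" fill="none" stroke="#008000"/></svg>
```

Since the viewBox matches the mm dimensions, user units are millimetres directly. The only transform is the Y-flip y_m = 134.231 − y_svg.

Shape 1 is a open polyline drawn with `<polyline>`. Its stroke #ff00ff means engrave at S226, F2490. After flipping Y the toolpath is (28.361,44.083) → (163.283,35.639) → (217.394,98.232) → (16.957,78.709).

Shape 2 is a rectangle drawn with `<rect>`. Its stroke #008000 means cut at S972, F1077. After flipping Y the toolpath is (74.097,84.919) → (166.613,84.919) → (166.613,59.787) → (74.097,59.787) → (74.097,84.919), returning to the start.

Shape 3 is a regular polygon drawn with `<polygon>`. Its stroke #008000 means cut at S972, F1077. After flipping Y the toolpath is (6.864,53.440) → (20.702,60.342) → (31.542,49.314) → (24.404,35.597) → (9.152,38.147) → (6.864,53.440), returning to the start.

G21
G90
G00 X28.361 Y44.083
M3 S226
G1 X163.283 Y35.639 F2490
G1 X217.394 Y98.232
G1 X16.957 Y78.709
M5
G00 X74.097 Y84.919
M3 S972
G1 X166.613 Y84.919 F1077
G1 X166.613 Y59.787
G1 X74.097 Y59.787
G1 X74.097 Y84.919
M5
G00 X6.864 Y53.440
M3 S972
G1 X20.702 Y60.342 F1077
G1 X31.542 Y49.314
G1 X24.404 Y35.597
G1 X9.152 Y38.147
G1 X6.864 Y53.440
M5
G00 X0.000 Y0.000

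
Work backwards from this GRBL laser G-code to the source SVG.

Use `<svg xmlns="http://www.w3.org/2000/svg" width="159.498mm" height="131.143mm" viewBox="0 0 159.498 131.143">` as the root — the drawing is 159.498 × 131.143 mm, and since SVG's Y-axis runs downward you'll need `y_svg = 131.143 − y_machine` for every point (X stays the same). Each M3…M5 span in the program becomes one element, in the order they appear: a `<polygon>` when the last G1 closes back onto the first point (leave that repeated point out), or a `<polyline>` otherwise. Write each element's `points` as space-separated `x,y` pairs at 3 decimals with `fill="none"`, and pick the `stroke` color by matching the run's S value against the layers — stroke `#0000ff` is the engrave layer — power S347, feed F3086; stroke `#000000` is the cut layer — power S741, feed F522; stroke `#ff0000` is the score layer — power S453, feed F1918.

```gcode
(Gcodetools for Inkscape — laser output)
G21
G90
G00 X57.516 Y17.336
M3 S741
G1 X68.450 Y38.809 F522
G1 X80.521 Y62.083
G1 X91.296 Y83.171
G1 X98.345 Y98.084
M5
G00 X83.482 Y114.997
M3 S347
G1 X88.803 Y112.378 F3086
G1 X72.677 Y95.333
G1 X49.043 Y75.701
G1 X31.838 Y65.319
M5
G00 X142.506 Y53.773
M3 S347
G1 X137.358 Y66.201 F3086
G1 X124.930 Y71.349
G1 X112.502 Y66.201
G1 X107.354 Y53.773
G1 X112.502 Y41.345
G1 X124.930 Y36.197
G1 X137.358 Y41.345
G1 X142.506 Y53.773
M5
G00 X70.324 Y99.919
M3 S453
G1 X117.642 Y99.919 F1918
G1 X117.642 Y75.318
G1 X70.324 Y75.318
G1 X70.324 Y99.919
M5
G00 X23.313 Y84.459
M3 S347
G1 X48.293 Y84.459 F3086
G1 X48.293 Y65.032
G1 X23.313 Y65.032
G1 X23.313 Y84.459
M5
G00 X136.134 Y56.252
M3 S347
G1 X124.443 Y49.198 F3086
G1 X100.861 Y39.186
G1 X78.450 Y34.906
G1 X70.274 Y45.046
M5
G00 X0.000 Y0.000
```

<svg xmlns="http://www.w3.org/2000/svg" width="159.498mm" height="131.143mm" viewBox="0 0 159.498 131.143">
  <polyline points="57.516,113.807 68.450,92.334 80.521,69.060 91.296,47.972 98.345,33.059" fill="none" stroke="#000000"/>
  <polyline points="83.482,16.146 88.803,18.765 72.677,35.810 49.043,55.442 31.838,65.824" fill="none" stroke="#0000ff"/>
  <polygon points="142.506,77.370 137.358,64.942 124.930,59.794 112.502,64.942 107.354,77.370 112.502,89.798 124.930,94.946 137.358,89.798" fill="none" stroke="#0000ff"/>
  <polygon points="70.324,31.224 117.642,31.224 117.642,55.825 70.324,55.825" fill="none" stroke="#ff0000"/>
  <polygon points="23.313,46.684 48.293,46.684 48.293,66.111 23.313,66.111" fill="none" stroke="#0000ff"/>
  <polyline points="136.134,74.891 124.443,81.945 100.861,91.957 78.450,96.237 70.274,86.097" fill="none" stroke="#0000ff"/>
</svg>

Machine Y-up, SVG Y-down with viewBox height 131.143, so y_svg = 131.143 − y_machine; X carries over.

Run 1: the run's S741 means `#000000` (cut). The run is open, so emit a `<polyline>` with points (Y-flipped): 57.516,113.807 68.450,92.334 80.521,69.060 91.296,47.972 98.345,33.059.

Run 2: the run's S347 means `#0000ff` (engrave). The run is open, so emit a `<polyline>` with points (Y-flipped): 83.482,16.146 88.803,18.765 72.677,35.810 49.043,55.442 31.838,65.824.

Run 3: the run's S347 means `#0000ff` (engrave). The run returns to its start, so emit a `<polygon>` with points (Y-flipped): 142.506,77.370 137.358,64.942 124.930,59.794 112.502,64.942 107.354,77.370 112.502,89.798 124.930,94.946 137.358,89.798.

Run 4: S453 ⇒ score layer `#ff0000`. The run returns to its start, so emit a `<polygon>` with points (Y-flipped): 70.324,31.224 117.642,31.224 117.642,55.825 70.324,55.825.

Run 5: S347 ⇒ engrave layer `#0000ff`. The run returns to its start, so emit a `<polygon>` with points (Y-flipped): 23.313,46.684 48.293,46.684 48.293,66.111 23.313,66.111.

Run 6: the run's S347 means `#0000ff` (engrave). The run is open, so emit a `<polyline>` with points (Y-flipped): 136.134,74.891 124.443,81.945 100.861,91.957 78.450,96.237 70.274,86.097.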